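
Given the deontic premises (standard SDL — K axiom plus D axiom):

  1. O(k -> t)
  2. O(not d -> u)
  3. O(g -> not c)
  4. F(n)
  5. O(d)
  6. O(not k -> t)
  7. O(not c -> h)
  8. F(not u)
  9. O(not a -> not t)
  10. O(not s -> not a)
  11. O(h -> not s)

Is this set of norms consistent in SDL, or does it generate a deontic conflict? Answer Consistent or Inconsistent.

Premise 2 is O(not d -> u); even if O(u) held, inferring O(not d) would be affirming the consequent — invalid.
So O(not d) is not derivable, and the apparent clash with O(d) does not arise.
A world satisfying every obligation exists (e.g. a=true, c=true, d=true, g=false, h=false, k=false, n=false, s=true, t=true, u=true); no atom is both obligatory and forbidden, so the set is consistent.

Consistent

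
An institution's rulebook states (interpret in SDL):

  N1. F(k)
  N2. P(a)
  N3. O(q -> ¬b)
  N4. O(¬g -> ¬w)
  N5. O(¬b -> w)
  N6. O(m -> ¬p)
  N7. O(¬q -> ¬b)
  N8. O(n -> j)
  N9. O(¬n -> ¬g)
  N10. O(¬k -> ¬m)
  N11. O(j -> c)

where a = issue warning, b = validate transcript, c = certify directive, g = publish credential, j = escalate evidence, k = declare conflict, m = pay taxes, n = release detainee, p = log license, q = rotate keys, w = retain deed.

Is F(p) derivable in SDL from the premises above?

No

Premise 6 is O(m -> ¬p), but O(m) is not derivable from the premises, so it does not yield O(¬p).
No other premise forces O(¬p). An ideal world satisfying every premise can still have p true, so F(p) is not derivable.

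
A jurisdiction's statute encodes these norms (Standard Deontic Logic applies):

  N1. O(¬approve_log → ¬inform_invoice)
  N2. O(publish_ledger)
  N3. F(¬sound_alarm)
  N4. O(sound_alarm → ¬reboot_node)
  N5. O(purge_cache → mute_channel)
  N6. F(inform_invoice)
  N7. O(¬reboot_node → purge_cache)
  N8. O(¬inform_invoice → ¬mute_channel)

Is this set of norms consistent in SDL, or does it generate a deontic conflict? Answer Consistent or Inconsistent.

Inconsistent

Premise 6 is F(inform_invoice), i.e. O(¬inform_invoice).
Applying K to premise 8 (O(¬inform_invoice → ¬mute_channel)) and O(¬inform_invoice) yields O(¬mute_channel).
Premise 5, O(purge_cache → mute_channel), contraposes to O(¬mute_channel → ¬purge_cache); with O(¬mute_channel) we get O(¬purge_cache).
Premise 7 is O(¬reboot_node → purge_cache); contrapositively O(¬purge_cache → reboot_node). Since O(¬purge_cache) holds, K gives O(reboot_node).
Premise 4, O(sound_alarm → ¬reboot_node), contraposes to O(reboot_node → ¬sound_alarm); with O(reboot_node) we get O(¬sound_alarm).
Yet premise 3 is F(¬sound_alarm), i.e. O(sound_alarm).
We now have both O(¬sound_alarm) and O(sound_alarm) — sound_alarm is simultaneously obligatory and forbidden, violating the D-axiom.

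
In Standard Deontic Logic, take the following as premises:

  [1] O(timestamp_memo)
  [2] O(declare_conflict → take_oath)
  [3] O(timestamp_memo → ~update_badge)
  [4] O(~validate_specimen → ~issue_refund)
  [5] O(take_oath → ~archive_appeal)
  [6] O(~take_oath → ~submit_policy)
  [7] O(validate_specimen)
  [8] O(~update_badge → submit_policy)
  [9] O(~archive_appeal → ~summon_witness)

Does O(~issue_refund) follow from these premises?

No

Premise 4 is O(~validate_specimen → ~issue_refund), but O(~validate_specimen) is not derivable from the premises, so it does not yield O(~issue_refund).
No other premise forces O(~issue_refund). An ideal world satisfying every premise can still have ~issue_refund false, so O(~issue_refund) is not derivable.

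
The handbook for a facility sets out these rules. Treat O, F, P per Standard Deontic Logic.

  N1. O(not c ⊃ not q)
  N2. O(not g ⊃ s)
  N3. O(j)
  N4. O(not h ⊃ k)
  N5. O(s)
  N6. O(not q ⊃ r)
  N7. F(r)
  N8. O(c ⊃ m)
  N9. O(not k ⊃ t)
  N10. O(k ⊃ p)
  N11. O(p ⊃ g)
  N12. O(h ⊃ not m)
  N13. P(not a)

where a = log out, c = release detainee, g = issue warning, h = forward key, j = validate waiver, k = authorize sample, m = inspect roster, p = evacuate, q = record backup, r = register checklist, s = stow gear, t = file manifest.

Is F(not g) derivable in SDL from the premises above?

F(r) at premise 7 means O(not r).
Premise 6 is O(not q ⊃ r); contrapositively O(not r ⊃ q). Since O(not r) holds, K gives O(q).
Premise 1 is O(not c ⊃ not q); contrapositively O(q ⊃ c). Since O(q) holds, K gives O(c).
From O(c) and premise 8, O(c ⊃ m), we obtain O(m).
Premise 12, O(h ⊃ not m), contraposes to O(m ⊃ not h); with O(m) we get O(not h).
From O(not h) and premise 4, O(not h ⊃ k), we obtain O(k).
Applying K to premise 10 (O(k ⊃ p)) and O(k) yields O(p).
From O(p) and premise 11, O(p ⊃ g), we obtain O(g).
Premises 2, 3, 5, 9, 13 do not contribute to this derivation.
So O(g) holds, i.e. F(not g). The claim follows.

Yes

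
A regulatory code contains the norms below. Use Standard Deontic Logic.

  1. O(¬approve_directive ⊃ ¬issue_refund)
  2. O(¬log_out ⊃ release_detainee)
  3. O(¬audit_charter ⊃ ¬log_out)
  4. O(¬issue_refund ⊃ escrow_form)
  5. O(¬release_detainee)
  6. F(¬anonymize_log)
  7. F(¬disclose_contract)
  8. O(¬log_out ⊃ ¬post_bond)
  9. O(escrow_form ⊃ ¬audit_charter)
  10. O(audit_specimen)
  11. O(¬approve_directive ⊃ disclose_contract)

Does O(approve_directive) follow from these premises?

From premise 5 we have O(¬release_detainee).
Premise 2, O(¬log_out ⊃ release_detainee), contraposes to O(¬release_detainee ⊃ log_out); with O(¬release_detainee) we get O(log_out).
Premise 3 is O(¬audit_charter ⊃ ¬log_out); contrapositively O(log_out ⊃ audit_charter). Since O(log_out) holds, K gives O(audit_charter).
The contrapositive of premise 9 (O(escrow_form ⊃ ¬audit_charter)) is O(audit_charter ⊃ ¬escrow_form), and O(audit_charter) is already established, so O(¬escrow_form).
The contrapositive of premise 4 (O(¬issue_refund ⊃ escrow_form)) is O(¬escrow_form ⊃ issue_refund), and O(¬escrow_form) is already established, so O(issue_refund).
Premise 1, O(¬approve_directive ⊃ ¬issue_refund), contraposes to O(issue_refund ⊃ approve_directive); with O(issue_refund) we get O(approve_directive).
Premises 6, 7, 8, 10, 11 do not contribute to this derivation.
So O(approve_directive) follows.

Yes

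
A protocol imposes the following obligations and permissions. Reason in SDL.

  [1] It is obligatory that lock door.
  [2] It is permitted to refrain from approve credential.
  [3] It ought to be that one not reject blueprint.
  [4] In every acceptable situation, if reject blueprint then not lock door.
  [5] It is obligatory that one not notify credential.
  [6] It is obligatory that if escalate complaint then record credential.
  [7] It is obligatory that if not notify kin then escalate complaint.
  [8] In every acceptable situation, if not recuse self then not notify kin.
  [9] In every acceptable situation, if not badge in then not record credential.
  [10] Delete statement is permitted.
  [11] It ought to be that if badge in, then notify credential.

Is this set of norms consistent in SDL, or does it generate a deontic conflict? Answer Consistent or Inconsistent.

Premise 4 is O(reject_blueprint → ¬lock_door), but O(reject_blueprint) is not derivable from the premises, so it does not yield O(¬lock_door).
So O(¬lock_door) is not derivable, and the apparent clash with O(lock_door) does not arise.
A world satisfying every obligation exists (e.g. approve_credential=false, badge_in=false, delete_statement=false, escalate_complaint=false, lock_door=true, notify_credential=false, notify_kin=true, record_credential=false, recuse_self=true, reject_blueprint=false); no atom is both obligatory and forbidden, so the set is consistent.

Consistent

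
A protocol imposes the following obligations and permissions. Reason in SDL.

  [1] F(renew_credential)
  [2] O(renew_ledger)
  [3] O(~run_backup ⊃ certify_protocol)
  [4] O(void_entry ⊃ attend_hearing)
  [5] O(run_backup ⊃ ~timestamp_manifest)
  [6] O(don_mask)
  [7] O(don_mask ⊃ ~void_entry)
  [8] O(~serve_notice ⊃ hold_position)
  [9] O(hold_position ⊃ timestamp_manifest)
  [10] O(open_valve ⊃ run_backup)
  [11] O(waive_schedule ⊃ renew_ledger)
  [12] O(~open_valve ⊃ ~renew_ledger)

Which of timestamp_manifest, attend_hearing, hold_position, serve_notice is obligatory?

serve_notice

Premise 2 states O(renew_ledger) outright.
Premise 12, O(~open_valve ⊃ ~renew_ledger), contraposes to O(renew_ledger ⊃ open_valve); with O(renew_ledger) we get O(open_valve).
Premise 10 is O(open_valve ⊃ run_backup); since O(open_valve), deontic closure gives O(run_backup).
With premise 5, O(run_backup ⊃ ~timestamp_manifest), the K-axiom yields O(~timestamp_manifest).
Premise 9 is O(hold_position ⊃ timestamp_manifest); contrapositively O(~timestamp_manifest ⊃ ~hold_position). Since O(~timestamp_manifest) holds, K gives O(~hold_position).
Premise 8 is O(~serve_notice ⊃ hold_position); contrapositively O(~hold_position ⊃ serve_notice). Since O(~hold_position) holds, K gives O(serve_notice).
So O(serve_notice) holds — serve_notice is obligatory. None of the other listed options is made obligatory by any chain of premises.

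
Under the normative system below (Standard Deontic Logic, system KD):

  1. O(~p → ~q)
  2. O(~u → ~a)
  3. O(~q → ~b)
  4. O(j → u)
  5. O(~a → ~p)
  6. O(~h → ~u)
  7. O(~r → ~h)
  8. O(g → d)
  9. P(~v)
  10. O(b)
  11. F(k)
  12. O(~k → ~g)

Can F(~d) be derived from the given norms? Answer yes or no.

Premise 8 is O(g → d), but O(g) is not derivable from the premises, so it does not yield O(d).
No other premise forces O(d). An ideal world satisfying every premise can still have ~d true, so F(~d) is not derivable.

No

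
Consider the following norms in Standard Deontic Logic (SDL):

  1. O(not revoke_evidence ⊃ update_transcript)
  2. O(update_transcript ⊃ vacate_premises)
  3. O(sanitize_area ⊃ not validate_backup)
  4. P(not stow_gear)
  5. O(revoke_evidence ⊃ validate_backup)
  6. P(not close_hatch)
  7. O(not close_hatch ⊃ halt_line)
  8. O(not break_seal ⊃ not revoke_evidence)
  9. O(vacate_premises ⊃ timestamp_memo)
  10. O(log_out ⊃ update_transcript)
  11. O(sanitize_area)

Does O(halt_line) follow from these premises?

Premise 7 is O(not close_hatch ⊃ halt_line), but O(not close_hatch) is not derivable from the premises (the permission P(not close_hatch) asserts only not O(close_hatch), not O(not close_hatch)), so it does not yield O(halt_line).
No other premise forces O(halt_line). An ideal world satisfying every premise can still have halt_line false, so O(halt_line) is not derivable.

No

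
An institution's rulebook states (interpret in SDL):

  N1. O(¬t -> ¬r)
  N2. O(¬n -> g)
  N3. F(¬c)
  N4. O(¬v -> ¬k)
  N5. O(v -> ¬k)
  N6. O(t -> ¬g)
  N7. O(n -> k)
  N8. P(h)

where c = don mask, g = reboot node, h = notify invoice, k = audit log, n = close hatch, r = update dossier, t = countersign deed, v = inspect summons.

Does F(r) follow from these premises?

Yes

By case analysis on ¬v: premise 4 gives O(¬v -> ¬k) and premise 5 gives O(v -> ¬k), so O(¬k) either way.
Premise 7, O(n -> k), contraposes to O(¬k -> ¬n); with O(¬k) we get O(¬n).
Premise 2 is O(¬n -> g); since O(¬n), deontic closure gives O(g).
Premise 6 is O(t -> ¬g); contrapositively O(g -> ¬t). Since O(g) holds, K gives O(¬t).
Premise 1 is O(¬t -> ¬r); since O(¬t), deontic closure gives O(¬r).
Premises 3, 8 do not contribute to this derivation.
So O(¬r) holds, i.e. F(r). The claim follows.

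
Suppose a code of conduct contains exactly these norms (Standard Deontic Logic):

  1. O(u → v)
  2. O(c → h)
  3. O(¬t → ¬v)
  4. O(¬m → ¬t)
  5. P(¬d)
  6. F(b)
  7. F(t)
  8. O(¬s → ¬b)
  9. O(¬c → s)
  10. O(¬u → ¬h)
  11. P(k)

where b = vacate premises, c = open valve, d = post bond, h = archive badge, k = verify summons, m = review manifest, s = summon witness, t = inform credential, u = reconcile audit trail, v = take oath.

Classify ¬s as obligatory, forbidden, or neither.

F(t) at premise 7 means O(¬t).
From O(¬t) and premise 3, O(¬t → ¬v), we obtain O(¬v).
Premise 1 is O(u → v); contrapositively O(¬v → ¬u). Since O(¬v) holds, K gives O(¬u).
With premise 10, O(¬u → ¬h), the K-axiom yields O(¬h).
Premise 2 is O(c → h); contrapositively O(¬h → ¬c). Since O(¬h) holds, K gives O(¬c).
Applying K to premise 9 (O(¬c → s)) and O(¬c) yields O(s).
Premises 4, 5, 6, 8, 11 do not contribute to this derivation.
Thus O(s), which is F(¬s): ¬s is forbidden.

Forbidden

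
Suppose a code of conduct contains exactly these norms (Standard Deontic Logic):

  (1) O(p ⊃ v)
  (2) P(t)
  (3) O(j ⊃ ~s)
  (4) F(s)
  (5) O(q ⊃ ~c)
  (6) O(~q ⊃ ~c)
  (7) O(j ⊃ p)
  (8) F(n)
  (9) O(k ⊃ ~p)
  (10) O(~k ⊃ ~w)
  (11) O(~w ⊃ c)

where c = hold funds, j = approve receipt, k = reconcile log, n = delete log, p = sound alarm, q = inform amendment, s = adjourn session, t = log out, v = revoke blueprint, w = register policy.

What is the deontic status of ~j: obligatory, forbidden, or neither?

Obligatory

By case analysis on q: premise 5 gives O(q ⊃ ~c) and premise 6 gives O(~q ⊃ ~c), so O(~c) either way.
The contrapositive of premise 11 (O(~w ⊃ c)) is O(~c ⊃ w), and O(~c) is already established, so O(w).
Premise 10, O(~k ⊃ ~w), contraposes to O(w ⊃ k); with O(w) we get O(k).
From O(k) and premise 9, O(k ⊃ ~p), we obtain O(~p).
The contrapositive of premise 7 (O(j ⊃ p)) is O(~p ⊃ ~j), and O(~p) is already established, so O(~j).
Premises 1, 2, 3, 4, 8 do not contribute to this derivation.
Hence ~j is obligatory.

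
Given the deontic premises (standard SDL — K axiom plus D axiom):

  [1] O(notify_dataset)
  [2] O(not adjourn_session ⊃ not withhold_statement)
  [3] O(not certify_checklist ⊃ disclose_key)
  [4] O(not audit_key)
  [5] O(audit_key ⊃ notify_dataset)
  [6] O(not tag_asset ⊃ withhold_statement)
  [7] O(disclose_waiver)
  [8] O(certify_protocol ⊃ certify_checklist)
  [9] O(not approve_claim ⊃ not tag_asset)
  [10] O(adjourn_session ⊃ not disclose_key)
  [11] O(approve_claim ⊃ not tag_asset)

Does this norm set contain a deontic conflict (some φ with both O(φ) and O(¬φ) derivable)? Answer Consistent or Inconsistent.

Consistent

Premise 5 is O(audit_key ⊃ notify_dataset); even if O(notify_dataset) held, inferring O(audit_key) would be affirming the consequent — invalid.
So O(audit_key) is not derivable, and the apparent clash with O(not audit_key) does not arise.
A world satisfying every obligation exists (e.g. adjourn_session=true, approve_claim=false, audit_key=false, certify_checklist=true, certify_protocol=false, disclose_key=false, disclose_waiver=true, notify_dataset=true, tag_asset=false, withhold_statement=true); no atom is both obligatory and forbidden, so the set is consistent.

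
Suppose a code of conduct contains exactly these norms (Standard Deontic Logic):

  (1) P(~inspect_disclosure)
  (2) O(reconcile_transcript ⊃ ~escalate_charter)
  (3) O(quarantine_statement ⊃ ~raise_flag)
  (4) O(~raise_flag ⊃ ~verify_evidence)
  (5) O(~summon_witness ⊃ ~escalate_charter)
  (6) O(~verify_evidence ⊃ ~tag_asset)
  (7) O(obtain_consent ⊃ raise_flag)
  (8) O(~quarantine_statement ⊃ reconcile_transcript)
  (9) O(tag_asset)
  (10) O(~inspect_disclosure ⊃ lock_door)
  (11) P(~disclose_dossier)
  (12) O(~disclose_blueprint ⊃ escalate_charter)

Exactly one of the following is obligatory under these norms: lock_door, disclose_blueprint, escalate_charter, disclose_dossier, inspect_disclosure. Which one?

disclose_blueprint

Premise 9 gives O(tag_asset).
Premise 6, O(~verify_evidence ⊃ ~tag_asset), contraposes to O(tag_asset ⊃ verify_evidence); with O(tag_asset) we get O(verify_evidence).
The contrapositive of premise 4 (O(~raise_flag ⊃ ~verify_evidence)) is O(verify_evidence ⊃ raise_flag), and O(verify_evidence) is already established, so O(raise_flag).
Premise 3, O(quarantine_statement ⊃ ~raise_flag), contraposes to O(raise_flag ⊃ ~quarantine_statement); with O(raise_flag) we get O(~quarantine_statement).
Applying K to premise 8 (O(~quarantine_statement ⊃ reconcile_transcript)) and O(~quarantine_statement) yields O(reconcile_transcript).
Premise 2 is O(reconcile_transcript ⊃ ~escalate_charter); since O(reconcile_transcript), deontic closure gives O(~escalate_charter).
Premise 12 is O(~disclose_blueprint ⊃ escalate_charter); contrapositively O(~escalate_charter ⊃ disclose_blueprint). Since O(~escalate_charter) holds, K gives O(disclose_blueprint).
So O(disclose_blueprint) holds — disclose_blueprint is obligatory. None of the other listed options is made obligatory by any chain of premises.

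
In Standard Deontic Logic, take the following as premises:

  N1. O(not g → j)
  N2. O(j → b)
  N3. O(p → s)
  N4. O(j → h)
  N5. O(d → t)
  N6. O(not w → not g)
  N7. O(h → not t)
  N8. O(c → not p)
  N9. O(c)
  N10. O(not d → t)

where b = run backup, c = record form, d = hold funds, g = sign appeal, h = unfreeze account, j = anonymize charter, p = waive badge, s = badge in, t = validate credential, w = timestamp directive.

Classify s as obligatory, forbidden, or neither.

Neither

Premise 3 is O(p → s), but O(p) is not derivable from the premises, so it does not yield O(s).
No premise or chain of K-axiom applications forces O(s), and none forces O(not s). So s is neither obligatory nor forbidden under these norms.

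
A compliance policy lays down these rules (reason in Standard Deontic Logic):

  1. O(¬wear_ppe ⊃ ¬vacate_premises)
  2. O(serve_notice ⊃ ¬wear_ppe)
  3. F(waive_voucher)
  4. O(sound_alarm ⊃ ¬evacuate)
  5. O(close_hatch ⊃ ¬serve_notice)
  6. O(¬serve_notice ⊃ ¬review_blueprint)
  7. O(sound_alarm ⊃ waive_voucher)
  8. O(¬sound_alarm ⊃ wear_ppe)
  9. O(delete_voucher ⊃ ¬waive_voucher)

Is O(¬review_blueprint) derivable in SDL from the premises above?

Yes

Premise 3 is F(waive_voucher), i.e. O(¬waive_voucher).
Premise 7, O(sound_alarm ⊃ waive_voucher), contraposes to O(¬waive_voucher ⊃ ¬sound_alarm); with O(¬waive_voucher) we get O(¬sound_alarm).
Premise 8 is O(¬sound_alarm ⊃ wear_ppe); since O(¬sound_alarm), deontic closure gives O(wear_ppe).
Premise 2, O(serve_notice ⊃ ¬wear_ppe), contraposes to O(wear_ppe ⊃ ¬serve_notice); with O(wear_ppe) we get O(¬serve_notice).
With premise 6, O(¬serve_notice ⊃ ¬review_blueprint), the K-axiom yields O(¬review_blueprint).
Premises 1, 4, 5, 9 do not contribute to this derivation.
So O(¬review_blueprint) follows.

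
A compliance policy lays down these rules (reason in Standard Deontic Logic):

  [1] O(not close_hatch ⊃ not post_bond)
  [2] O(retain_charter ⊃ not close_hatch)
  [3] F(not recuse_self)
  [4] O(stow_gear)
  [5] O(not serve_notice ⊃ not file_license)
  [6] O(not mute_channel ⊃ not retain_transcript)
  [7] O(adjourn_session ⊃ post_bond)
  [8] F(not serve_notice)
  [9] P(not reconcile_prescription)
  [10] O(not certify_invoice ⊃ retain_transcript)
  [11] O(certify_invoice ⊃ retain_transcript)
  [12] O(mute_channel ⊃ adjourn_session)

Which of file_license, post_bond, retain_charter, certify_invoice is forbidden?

retain_charter

By case analysis on not certify_invoice: premise 10 gives O(not certify_invoice ⊃ retain_transcript) and premise 11 gives O(certify_invoice ⊃ retain_transcript), so O(retain_transcript) either way.
The contrapositive of premise 6 (O(not mute_channel ⊃ not retain_transcript)) is O(retain_transcript ⊃ mute_channel), and O(retain_transcript) is already established, so O(mute_channel).
With premise 12, O(mute_channel ⊃ adjourn_session), the K-axiom yields O(adjourn_session).
Premise 7 is O(adjourn_session ⊃ post_bond); since O(adjourn_session), deontic closure gives O(post_bond).
Premise 1 is O(not close_hatch ⊃ not post_bond); contrapositively O(post_bond ⊃ close_hatch). Since O(post_bond) holds, K gives O(close_hatch).
The contrapositive of premise 2 (O(retain_charter ⊃ not close_hatch)) is O(close_hatch ⊃ not retain_charter), and O(close_hatch) is already established, so O(not retain_charter).
So O(not retain_charter) holds, i.e. retain_charter is forbidden. None of the other listed options is forbidden under the premises.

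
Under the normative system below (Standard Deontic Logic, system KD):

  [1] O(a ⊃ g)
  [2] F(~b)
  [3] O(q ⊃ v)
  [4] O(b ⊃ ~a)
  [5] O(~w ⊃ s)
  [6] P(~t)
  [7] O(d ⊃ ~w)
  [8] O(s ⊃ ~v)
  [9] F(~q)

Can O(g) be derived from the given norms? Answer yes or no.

Premise 1 is O(a ⊃ g), but O(a) is not derivable from the premises, so it does not yield O(g).
No other premise forces O(g). An ideal world satisfying every premise can still have g false, so O(g) is not derivable.

No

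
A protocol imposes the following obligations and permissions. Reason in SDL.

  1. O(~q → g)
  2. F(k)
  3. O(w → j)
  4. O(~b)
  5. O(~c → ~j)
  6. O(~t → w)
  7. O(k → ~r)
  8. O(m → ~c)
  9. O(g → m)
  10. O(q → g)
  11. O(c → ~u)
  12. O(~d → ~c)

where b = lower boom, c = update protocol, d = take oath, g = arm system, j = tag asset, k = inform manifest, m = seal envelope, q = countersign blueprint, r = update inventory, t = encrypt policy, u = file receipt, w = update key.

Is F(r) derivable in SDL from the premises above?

Premise 7 is O(k → ~r), but O(k) is not derivable from the premises, so it does not yield O(~r).
No other premise forces O(~r). An ideal world satisfying every premise can still have r true, so F(r) is not derivable.

No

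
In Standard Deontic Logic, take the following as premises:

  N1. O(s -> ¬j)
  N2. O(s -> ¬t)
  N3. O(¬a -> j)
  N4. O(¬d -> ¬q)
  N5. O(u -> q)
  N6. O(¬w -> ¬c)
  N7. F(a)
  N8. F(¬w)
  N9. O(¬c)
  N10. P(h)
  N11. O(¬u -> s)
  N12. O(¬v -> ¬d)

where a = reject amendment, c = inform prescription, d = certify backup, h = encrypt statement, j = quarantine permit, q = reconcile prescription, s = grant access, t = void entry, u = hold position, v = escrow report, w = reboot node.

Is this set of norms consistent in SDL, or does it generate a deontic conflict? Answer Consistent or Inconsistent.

Premise 6 is O(¬w -> ¬c); even if O(¬c) held, inferring O(¬w) would be affirming the consequent — invalid.
So O(¬w) is not derivable, and the apparent clash with O(w) does not arise.
A world satisfying every obligation exists (e.g. a=false, c=false, d=true, h=false, j=true, q=true, s=false, t=false, u=true, v=true, w=true); no atom is both obligatory and forbidden, so the set is consistent.

Consistent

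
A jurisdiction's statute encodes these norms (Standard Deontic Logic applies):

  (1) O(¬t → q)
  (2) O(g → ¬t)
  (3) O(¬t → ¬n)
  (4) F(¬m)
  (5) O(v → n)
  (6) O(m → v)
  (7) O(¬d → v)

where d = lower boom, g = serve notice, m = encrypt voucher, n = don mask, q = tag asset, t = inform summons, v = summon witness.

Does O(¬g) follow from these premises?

Premise 4 is F(¬m), i.e. O(m).
Applying K to premise 6 (O(m → v)) and O(m) yields O(v).
Premise 5 is O(v → n); since O(v), deontic closure gives O(n).
Premise 3, O(¬t → ¬n), contraposes to O(n → t); with O(n) we get O(t).
The contrapositive of premise 2 (O(g → ¬t)) is O(t → ¬g), and O(t) is already established, so O(¬g).
Premises 1, 7 do not contribute to this derivation.
So O(¬g) follows.

Yes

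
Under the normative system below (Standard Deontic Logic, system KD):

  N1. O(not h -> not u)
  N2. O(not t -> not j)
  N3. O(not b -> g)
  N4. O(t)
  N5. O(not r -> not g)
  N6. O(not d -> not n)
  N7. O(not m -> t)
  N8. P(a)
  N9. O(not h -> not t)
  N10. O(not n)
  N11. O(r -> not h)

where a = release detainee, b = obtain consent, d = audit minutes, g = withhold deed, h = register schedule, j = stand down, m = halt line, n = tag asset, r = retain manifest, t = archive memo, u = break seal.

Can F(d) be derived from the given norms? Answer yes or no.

Premise 6 is O(not d -> not n); even if O(not n) held, inferring O(not d) would be affirming the consequent — invalid.
No other premise forces O(not d). An ideal world satisfying every premise can still have d true, so F(d) is not derivable.

No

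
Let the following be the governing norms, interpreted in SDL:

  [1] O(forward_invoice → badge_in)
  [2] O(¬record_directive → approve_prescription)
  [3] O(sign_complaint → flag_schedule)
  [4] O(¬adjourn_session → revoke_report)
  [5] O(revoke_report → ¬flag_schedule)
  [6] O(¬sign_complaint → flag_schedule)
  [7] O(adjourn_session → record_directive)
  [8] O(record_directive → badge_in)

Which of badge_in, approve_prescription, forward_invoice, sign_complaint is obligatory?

badge_in

Premises 3 and 6 cover both cases: O(sign_complaint → flag_schedule) and O(¬sign_complaint → flag_schedule). Since sign_complaint ∨ ¬sign_complaint is a tautology, O(flag_schedule) follows.
Premise 5, O(revoke_report → ¬flag_schedule), contraposes to O(flag_schedule → ¬revoke_report); with O(flag_schedule) we get O(¬revoke_report).
The contrapositive of premise 4 (O(¬adjourn_session → revoke_report)) is O(¬revoke_report → adjourn_session), and O(¬revoke_report) is already established, so O(adjourn_session).
From O(adjourn_session) and premise 7, O(adjourn_session → record_directive), we obtain O(record_directive).
Premise 8 is O(record_directive → badge_in); since O(record_directive), deontic closure gives O(badge_in).
So O(badge_in) holds — badge_in is obligatory. None of the other listed options is made obligatory by any chain of premises.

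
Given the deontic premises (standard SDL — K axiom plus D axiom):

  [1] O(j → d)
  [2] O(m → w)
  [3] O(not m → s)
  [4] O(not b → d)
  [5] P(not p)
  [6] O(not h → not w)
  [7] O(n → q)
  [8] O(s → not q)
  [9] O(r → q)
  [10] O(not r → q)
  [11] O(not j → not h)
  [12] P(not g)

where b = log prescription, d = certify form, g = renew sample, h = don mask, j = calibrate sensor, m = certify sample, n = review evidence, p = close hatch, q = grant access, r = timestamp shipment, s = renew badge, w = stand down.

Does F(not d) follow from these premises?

Yes

Premises 10 and 9 are O(not r → q) and O(r → q); every ideal world satisfies not r or r, so in either case q holds — hence O(q).
Premise 8, O(s → not q), contraposes to O(q → not s); with O(q) we get O(not s).
Premise 3 is O(not m → s); contrapositively O(not s → m). Since O(not s) holds, K gives O(m).
Premise 2 is O(m → w); since O(m), deontic closure gives O(w).
Premise 6, O(not h → not w), contraposes to O(w → h); with O(w) we get O(h).
The contrapositive of premise 11 (O(not j → not h)) is O(h → j), and O(h) is already established, so O(j).
With premise 1, O(j → d), the K-axiom yields O(d).
Premises 4, 5, 7, 12 do not contribute to this derivation.
So O(d) holds, i.e. F(not d). The claim follows.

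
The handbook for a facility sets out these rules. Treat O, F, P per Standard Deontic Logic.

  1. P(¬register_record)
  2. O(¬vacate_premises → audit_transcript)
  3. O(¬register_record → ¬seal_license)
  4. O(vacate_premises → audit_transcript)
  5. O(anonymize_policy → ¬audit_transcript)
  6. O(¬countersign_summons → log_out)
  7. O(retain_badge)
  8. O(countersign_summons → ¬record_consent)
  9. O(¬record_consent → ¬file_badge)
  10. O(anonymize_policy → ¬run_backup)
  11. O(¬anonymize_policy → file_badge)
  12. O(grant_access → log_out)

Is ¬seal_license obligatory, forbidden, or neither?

Premise 3 is O(¬register_record → ¬seal_license), but O(¬register_record) is not derivable from the premises (the permission P(¬register_record) asserts only ¬O(register_record), not O(¬register_record)), so it does not yield O(¬seal_license).
No premise or chain of K-axiom applications forces O(¬seal_license), and none forces O(seal_license). So ¬seal_license is neither obligatory nor forbidden under these norms.

Neither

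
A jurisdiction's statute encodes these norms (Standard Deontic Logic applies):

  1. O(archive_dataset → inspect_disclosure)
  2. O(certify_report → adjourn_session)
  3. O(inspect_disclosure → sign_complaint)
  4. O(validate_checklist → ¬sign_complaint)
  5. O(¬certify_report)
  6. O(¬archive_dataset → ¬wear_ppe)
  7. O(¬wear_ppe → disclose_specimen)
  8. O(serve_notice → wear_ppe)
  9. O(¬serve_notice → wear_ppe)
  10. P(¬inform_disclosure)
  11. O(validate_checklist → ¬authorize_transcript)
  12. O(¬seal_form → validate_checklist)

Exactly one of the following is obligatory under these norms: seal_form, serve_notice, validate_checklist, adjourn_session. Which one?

seal_form

By case analysis on serve_notice: premise 8 gives O(serve_notice → wear_ppe) and premise 9 gives O(¬serve_notice → wear_ppe), so O(wear_ppe) either way.
Premise 6, O(¬archive_dataset → ¬wear_ppe), contraposes to O(wear_ppe → archive_dataset); with O(wear_ppe) we get O(archive_dataset).
With premise 1, O(archive_dataset → inspect_disclosure), the K-axiom yields O(inspect_disclosure).
From O(inspect_disclosure) and premise 3, O(inspect_disclosure → sign_complaint), we obtain O(sign_complaint).
Premise 4, O(validate_checklist → ¬sign_complaint), contraposes to O(sign_complaint → ¬validate_checklist); with O(sign_complaint) we get O(¬validate_checklist).
The contrapositive of premise 12 (O(¬seal_form → validate_checklist)) is O(¬validate_checklist → seal_form), and O(¬validate_checklist) is already established, so O(seal_form).
So O(seal_form) holds — seal_form is obligatory. None of the other listed options is made obligatory by any chain of premises.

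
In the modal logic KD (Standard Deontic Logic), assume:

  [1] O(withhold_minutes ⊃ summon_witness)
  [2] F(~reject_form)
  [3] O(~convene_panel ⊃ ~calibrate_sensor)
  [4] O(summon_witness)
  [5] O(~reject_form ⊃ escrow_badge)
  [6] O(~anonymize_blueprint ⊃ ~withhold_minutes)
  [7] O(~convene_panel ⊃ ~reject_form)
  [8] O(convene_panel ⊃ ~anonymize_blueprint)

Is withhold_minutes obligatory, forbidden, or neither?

Forbidden

Premise 2, F(~reject_form), is equivalent to O(reject_form).
Premise 7, O(~convene_panel ⊃ ~reject_form), contraposes to O(reject_form ⊃ convene_panel); with O(reject_form) we get O(convene_panel).
From O(convene_panel) and premise 8, O(convene_panel ⊃ ~anonymize_blueprint), we obtain O(~anonymize_blueprint).
Premise 6 is O(~anonymize_blueprint ⊃ ~withhold_minutes); since O(~anonymize_blueprint), deontic closure gives O(~withhold_minutes).
Premises 1, 3, 4, 5 do not contribute to this derivation.
Thus O(~withhold_minutes), which is F(withhold_minutes): withhold_minutes is forbidden.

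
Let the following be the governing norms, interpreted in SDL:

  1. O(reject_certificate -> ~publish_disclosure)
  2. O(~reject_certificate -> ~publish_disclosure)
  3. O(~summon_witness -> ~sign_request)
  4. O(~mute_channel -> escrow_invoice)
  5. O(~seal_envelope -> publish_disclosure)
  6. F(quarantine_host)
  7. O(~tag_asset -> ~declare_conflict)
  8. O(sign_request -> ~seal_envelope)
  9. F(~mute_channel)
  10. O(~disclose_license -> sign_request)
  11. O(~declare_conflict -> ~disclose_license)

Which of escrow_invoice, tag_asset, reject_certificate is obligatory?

Premises 2 and 1 are O(~reject_certificate -> ~publish_disclosure) and O(reject_certificate -> ~publish_disclosure); every ideal world satisfies ~reject_certificate or reject_certificate, so in either case ~publish_disclosure holds — hence O(~publish_disclosure).
Premise 5, O(~seal_envelope -> publish_disclosure), contraposes to O(~publish_disclosure -> seal_envelope); with O(~publish_disclosure) we get O(seal_envelope).
Premise 8, O(sign_request -> ~seal_envelope), contraposes to O(seal_envelope -> ~sign_request); with O(seal_envelope) we get O(~sign_request).
Premise 10 is O(~disclose_license -> sign_request); contrapositively O(~sign_request -> disclose_license). Since O(~sign_request) holds, K gives O(disclose_license).
Premise 11 is O(~declare_conflict -> ~disclose_license); contrapositively O(disclose_license -> declare_conflict). Since O(disclose_license) holds, K gives O(declare_conflict).
Premise 7, O(~tag_asset -> ~declare_conflict), contraposes to O(declare_conflict -> tag_asset); with O(declare_conflict) we get O(tag_asset).
So O(tag_asset) holds — tag_asset is obligatory. None of the other listed options is made obligatory by any chain of premises.

tag_asset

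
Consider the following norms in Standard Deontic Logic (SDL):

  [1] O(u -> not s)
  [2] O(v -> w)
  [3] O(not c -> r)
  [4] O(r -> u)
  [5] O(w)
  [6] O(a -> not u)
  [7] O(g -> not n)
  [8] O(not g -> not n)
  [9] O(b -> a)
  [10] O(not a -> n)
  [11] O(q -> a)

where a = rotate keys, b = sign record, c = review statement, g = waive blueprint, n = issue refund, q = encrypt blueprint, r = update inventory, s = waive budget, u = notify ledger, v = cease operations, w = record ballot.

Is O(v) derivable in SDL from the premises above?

Premise 2 is O(v -> w); even if O(w) held, inferring O(v) would be affirming the consequent — invalid.
No other premise forces O(v). An ideal world satisfying every premise can still have v false, so O(v) is not derivable.

No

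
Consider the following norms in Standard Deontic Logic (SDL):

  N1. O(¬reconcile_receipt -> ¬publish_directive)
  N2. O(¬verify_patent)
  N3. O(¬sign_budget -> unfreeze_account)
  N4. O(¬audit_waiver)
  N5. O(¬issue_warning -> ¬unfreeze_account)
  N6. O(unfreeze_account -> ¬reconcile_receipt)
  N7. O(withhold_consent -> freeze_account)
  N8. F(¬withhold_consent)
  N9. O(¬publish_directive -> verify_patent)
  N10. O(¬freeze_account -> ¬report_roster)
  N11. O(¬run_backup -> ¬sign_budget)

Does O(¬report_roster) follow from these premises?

No

Premise 10 is O(¬freeze_account -> ¬report_roster), but O(¬freeze_account) is not derivable from the premises, so it does not yield O(¬report_roster).
No other premise forces O(¬report_roster). An ideal world satisfying every premise can still have ¬report_roster false, so O(¬report_roster) is not derivable.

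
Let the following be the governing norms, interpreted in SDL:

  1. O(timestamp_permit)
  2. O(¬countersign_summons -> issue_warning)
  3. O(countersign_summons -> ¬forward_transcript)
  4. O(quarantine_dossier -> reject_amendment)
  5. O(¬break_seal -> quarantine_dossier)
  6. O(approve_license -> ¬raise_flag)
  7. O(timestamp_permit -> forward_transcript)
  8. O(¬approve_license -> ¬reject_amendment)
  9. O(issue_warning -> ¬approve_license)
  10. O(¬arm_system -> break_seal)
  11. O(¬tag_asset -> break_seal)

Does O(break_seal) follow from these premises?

Yes

From premise 1 we have O(timestamp_permit).
From O(timestamp_permit) and premise 7, O(timestamp_permit -> forward_transcript), we obtain O(forward_transcript).
The contrapositive of premise 3 (O(countersign_summons -> ¬forward_transcript)) is O(forward_transcript -> ¬countersign_summons), and O(forward_transcript) is already established, so O(¬countersign_summons).
From O(¬countersign_summons) and premise 2, O(¬countersign_summons -> issue_warning), we obtain O(issue_warning).
Applying K to premise 9 (O(issue_warning -> ¬approve_license)) and O(issue_warning) yields O(¬approve_license).
Applying K to premise 8 (O(¬approve_license -> ¬reject_amendment)) and O(¬approve_license) yields O(¬reject_amendment).
The contrapositive of premise 4 (O(quarantine_dossier -> reject_amendment)) is O(¬reject_amendment -> ¬quarantine_dossier), and O(¬reject_amendment) is already established, so O(¬quarantine_dossier).
Premise 5 is O(¬break_seal -> quarantine_dossier); contrapositively O(¬quarantine_dossier -> break_seal). Since O(¬quarantine_dossier) holds, K gives O(break_seal).
Premises 6, 10, 11 do not contribute to this derivation.
So O(break_seal) follows.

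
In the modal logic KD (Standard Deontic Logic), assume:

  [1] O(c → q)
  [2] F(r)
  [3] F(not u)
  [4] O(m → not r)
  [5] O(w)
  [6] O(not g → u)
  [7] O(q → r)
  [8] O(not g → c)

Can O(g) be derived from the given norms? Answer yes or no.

Yes

Premise 2, F(r), is equivalent to O(not r).
Premise 7 is O(q → r); contrapositively O(not r → not q). Since O(not r) holds, K gives O(not q).
Premise 1, O(c → q), contraposes to O(not q → not c); with O(not q) we get O(not c).
The contrapositive of premise 8 (O(not g → c)) is O(not c → g), and O(not c) is already established, so O(g).
Premises 3, 4, 5, 6 do not contribute to this derivation.
So O(g) follows.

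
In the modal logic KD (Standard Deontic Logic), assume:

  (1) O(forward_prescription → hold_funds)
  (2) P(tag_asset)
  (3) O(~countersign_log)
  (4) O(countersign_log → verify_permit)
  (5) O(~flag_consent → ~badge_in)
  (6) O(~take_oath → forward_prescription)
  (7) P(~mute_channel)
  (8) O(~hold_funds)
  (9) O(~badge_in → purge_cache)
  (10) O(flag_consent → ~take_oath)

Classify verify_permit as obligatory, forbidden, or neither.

Neither

Premise 4 is O(countersign_log → verify_permit), but O(countersign_log) is not derivable from the premises, so it does not yield O(verify_permit).
No premise or chain of K-axiom applications forces O(verify_permit), and none forces O(~verify_permit). So verify_permit is neither obligatory nor forbidden under these norms.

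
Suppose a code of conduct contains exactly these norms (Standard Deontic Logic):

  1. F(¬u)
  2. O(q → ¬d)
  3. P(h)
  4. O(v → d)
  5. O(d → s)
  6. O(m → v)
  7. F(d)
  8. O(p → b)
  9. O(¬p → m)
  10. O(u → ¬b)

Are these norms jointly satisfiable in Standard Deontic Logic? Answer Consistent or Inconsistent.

Premise 7, F(d), is equivalent to O(¬d).
Premise 4 is O(v → d); contrapositively O(¬d → ¬v). Since O(¬d) holds, K gives O(¬v).
Premise 6, O(m → v), contraposes to O(¬v → ¬m); with O(¬v) we get O(¬m).
Premise 9, O(¬p → m), contraposes to O(¬m → p); with O(¬m) we get O(p).
With premise 8, O(p → b), the K-axiom yields O(b).
Premise 10, O(u → ¬b), contraposes to O(b → ¬u); with O(b) we get O(¬u).
Yet premise 1 is F(¬u), i.e. O(u).
We now have both O(¬u) and O(u) — u is simultaneously obligatory and forbidden, violating the D-axiom.

Inconsistent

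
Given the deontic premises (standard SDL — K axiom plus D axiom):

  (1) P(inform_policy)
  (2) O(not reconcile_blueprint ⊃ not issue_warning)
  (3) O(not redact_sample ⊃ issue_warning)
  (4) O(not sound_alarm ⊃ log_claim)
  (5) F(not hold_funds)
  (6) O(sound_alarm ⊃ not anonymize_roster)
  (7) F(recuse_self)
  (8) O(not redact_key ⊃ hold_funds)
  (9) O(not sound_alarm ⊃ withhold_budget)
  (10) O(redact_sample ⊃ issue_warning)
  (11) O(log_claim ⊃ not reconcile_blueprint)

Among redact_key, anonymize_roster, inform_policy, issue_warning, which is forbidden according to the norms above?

By case analysis on not redact_sample: premise 3 gives O(not redact_sample ⊃ issue_warning) and premise 10 gives O(redact_sample ⊃ issue_warning), so O(issue_warning) either way.
Premise 2, O(not reconcile_blueprint ⊃ not issue_warning), contraposes to O(issue_warning ⊃ reconcile_blueprint); with O(issue_warning) we get O(reconcile_blueprint).
The contrapositive of premise 11 (O(log_claim ⊃ not reconcile_blueprint)) is O(reconcile_blueprint ⊃ not log_claim), and O(reconcile_blueprint) is already established, so O(not log_claim).
Premise 4 is O(not sound_alarm ⊃ log_claim); contrapositively O(not log_claim ⊃ sound_alarm). Since O(not log_claim) holds, K gives O(sound_alarm).
From O(sound_alarm) and premise 6, O(sound_alarm ⊃ not anonymize_roster), we obtain O(not anonymize_roster).
So O(not anonymize_roster) holds, i.e. anonymize_roster is forbidden. None of the other listed options is forbidden under the premises.

anonymize_roster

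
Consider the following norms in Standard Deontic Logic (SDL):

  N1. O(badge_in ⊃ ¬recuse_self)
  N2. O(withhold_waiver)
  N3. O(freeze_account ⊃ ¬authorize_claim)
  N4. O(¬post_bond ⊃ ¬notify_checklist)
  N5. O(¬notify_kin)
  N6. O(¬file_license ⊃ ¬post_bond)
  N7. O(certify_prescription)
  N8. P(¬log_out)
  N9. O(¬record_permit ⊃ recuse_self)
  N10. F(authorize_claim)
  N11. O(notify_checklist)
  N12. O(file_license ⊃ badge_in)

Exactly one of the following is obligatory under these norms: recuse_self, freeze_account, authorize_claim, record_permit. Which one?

Premise 11 states O(notify_checklist) outright.
The contrapositive of premise 4 (O(¬post_bond ⊃ ¬notify_checklist)) is O(notify_checklist ⊃ post_bond), and O(notify_checklist) is already established, so O(post_bond).
Premise 6, O(¬file_license ⊃ ¬post_bond), contraposes to O(post_bond ⊃ file_license); with O(post_bond) we get O(file_license).
With premise 12, O(file_license ⊃ badge_in), the K-axiom yields O(badge_in).
With premise 1, O(badge_in ⊃ ¬recuse_self), the K-axiom yields O(¬recuse_self).
Premise 9 is O(¬record_permit ⊃ recuse_self); contrapositively O(¬recuse_self ⊃ record_permit). Since O(¬recuse_self) holds, K gives O(record_permit).
So O(record_permit) holds — record_permit is obligatory. None of the other listed options is made obligatory by any chain of premises.

record_permit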